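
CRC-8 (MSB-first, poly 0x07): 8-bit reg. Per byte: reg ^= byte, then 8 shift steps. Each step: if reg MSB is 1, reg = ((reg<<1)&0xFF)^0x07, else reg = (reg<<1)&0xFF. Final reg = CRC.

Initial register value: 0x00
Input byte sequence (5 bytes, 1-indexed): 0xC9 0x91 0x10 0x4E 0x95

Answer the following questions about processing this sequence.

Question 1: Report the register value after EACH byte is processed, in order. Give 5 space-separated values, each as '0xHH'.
0x71 0xAE 0x33 0x74 0xA9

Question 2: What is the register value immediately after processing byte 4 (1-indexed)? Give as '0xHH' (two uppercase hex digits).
Answer: 0x74

Derivation:
After byte 1 (0xC9): reg=0x71
After byte 2 (0x91): reg=0xAE
After byte 3 (0x10): reg=0x33
After byte 4 (0x4E): reg=0x74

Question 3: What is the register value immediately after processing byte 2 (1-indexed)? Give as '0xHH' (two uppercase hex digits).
After byte 1 (0xC9): reg=0x71
After byte 2 (0x91): reg=0xAE

Answer: 0xAE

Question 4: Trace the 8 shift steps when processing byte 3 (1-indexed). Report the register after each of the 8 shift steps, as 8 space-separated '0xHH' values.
After byte 1 (0xC9): reg=0x71
After byte 2 (0x91): reg=0xAE
Register before byte 3: 0xAE
After XOR with byte 0x10: 0xBE

Answer: 0x7B 0xF6 0xEB 0xD1 0xA5 0x4D 0x9A 0x33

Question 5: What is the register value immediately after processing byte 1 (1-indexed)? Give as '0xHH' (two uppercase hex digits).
After byte 1 (0xC9): reg=0x71

Answer: 0x71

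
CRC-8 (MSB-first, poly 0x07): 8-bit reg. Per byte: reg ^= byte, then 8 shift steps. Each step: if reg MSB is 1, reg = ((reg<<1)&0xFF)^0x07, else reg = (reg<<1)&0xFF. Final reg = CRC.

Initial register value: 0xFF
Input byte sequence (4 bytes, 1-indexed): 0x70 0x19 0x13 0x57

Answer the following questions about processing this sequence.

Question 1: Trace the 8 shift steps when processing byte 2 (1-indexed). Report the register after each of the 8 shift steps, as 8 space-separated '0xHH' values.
After byte 1 (0x70): reg=0xA4
Register before byte 2: 0xA4
After XOR with byte 0x19: 0xBD

Answer: 0x7D 0xFA 0xF3 0xE1 0xC5 0x8D 0x1D 0x3A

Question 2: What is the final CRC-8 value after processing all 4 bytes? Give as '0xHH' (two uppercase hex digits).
After byte 1 (0x70): reg=0xA4
After byte 2 (0x19): reg=0x3A
After byte 3 (0x13): reg=0xDF
After byte 4 (0x57): reg=0xB1

Answer: 0xB1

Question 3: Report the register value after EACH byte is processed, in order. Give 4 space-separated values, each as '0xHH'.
0xA4 0x3A 0xDF 0xB1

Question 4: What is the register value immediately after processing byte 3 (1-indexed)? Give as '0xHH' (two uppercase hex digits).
Answer: 0xDF

Derivation:
After byte 1 (0x70): reg=0xA4
After byte 2 (0x19): reg=0x3A
After byte 3 (0x13): reg=0xDF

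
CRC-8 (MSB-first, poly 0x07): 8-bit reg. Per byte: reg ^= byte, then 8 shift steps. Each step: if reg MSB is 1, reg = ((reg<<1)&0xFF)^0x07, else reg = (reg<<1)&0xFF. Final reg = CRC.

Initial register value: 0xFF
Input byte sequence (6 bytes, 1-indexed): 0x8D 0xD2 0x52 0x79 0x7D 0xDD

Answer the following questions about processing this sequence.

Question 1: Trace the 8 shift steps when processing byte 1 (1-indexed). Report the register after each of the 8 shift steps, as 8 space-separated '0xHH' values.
Answer: 0xE4 0xCF 0x99 0x35 0x6A 0xD4 0xAF 0x59

Derivation:
Register before byte 1: 0xFF
After XOR with byte 0x8D: 0x72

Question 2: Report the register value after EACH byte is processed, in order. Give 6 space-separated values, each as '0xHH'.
0x59 0xB8 0x98 0xA9 0x22 0xF3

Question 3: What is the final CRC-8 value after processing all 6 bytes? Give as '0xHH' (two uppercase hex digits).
After byte 1 (0x8D): reg=0x59
After byte 2 (0xD2): reg=0xB8
After byte 3 (0x52): reg=0x98
After byte 4 (0x79): reg=0xA9
After byte 5 (0x7D): reg=0x22
After byte 6 (0xDD): reg=0xF3

Answer: 0xF3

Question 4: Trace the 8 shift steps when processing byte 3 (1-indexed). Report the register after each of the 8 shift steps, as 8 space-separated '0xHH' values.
After byte 1 (0x8D): reg=0x59
After byte 2 (0xD2): reg=0xB8
Register before byte 3: 0xB8
After XOR with byte 0x52: 0xEA

Answer: 0xD3 0xA1 0x45 0x8A 0x13 0x26 0x4C 0x98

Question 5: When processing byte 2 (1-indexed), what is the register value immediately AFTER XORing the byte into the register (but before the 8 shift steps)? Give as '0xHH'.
Answer: 0x8B

Derivation:
Register before byte 2: 0x59
Byte 2: 0xD2
0x59 XOR 0xD2 = 0x8B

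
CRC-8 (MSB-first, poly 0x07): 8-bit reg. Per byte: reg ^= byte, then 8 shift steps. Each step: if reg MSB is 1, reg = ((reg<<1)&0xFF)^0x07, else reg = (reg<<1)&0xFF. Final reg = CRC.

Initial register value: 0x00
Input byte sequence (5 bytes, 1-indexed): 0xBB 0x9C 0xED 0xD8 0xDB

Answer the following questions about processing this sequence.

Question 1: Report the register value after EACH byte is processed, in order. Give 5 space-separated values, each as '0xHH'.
0x28 0x05 0x96 0xED 0x82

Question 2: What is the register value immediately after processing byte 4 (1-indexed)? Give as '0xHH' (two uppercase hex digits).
Answer: 0xED

Derivation:
After byte 1 (0xBB): reg=0x28
After byte 2 (0x9C): reg=0x05
After byte 3 (0xED): reg=0x96
After byte 4 (0xD8): reg=0xED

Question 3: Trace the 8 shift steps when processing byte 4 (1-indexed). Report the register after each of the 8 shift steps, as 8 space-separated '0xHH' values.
Answer: 0x9C 0x3F 0x7E 0xFC 0xFF 0xF9 0xF5 0xED

Derivation:
After byte 1 (0xBB): reg=0x28
After byte 2 (0x9C): reg=0x05
After byte 3 (0xED): reg=0x96
Register before byte 4: 0x96
After XOR with byte 0xD8: 0x4E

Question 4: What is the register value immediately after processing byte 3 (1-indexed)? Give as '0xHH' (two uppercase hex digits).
Answer: 0x96

Derivation:
After byte 1 (0xBB): reg=0x28
After byte 2 (0x9C): reg=0x05
After byte 3 (0xED): reg=0x96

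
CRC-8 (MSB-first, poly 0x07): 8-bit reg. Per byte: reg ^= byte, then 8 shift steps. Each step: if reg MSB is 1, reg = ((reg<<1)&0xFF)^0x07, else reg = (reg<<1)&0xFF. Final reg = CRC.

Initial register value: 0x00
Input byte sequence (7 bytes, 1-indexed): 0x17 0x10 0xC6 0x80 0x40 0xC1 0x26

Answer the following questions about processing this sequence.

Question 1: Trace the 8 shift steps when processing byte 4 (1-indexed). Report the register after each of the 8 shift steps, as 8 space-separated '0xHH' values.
Answer: 0x7E 0xFC 0xFF 0xF9 0xF5 0xED 0xDD 0xBD

Derivation:
After byte 1 (0x17): reg=0x65
After byte 2 (0x10): reg=0x4C
After byte 3 (0xC6): reg=0xBF
Register before byte 4: 0xBF
After XOR with byte 0x80: 0x3F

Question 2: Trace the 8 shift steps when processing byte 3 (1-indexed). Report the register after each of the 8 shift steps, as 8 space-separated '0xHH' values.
Answer: 0x13 0x26 0x4C 0x98 0x37 0x6E 0xDC 0xBF

Derivation:
After byte 1 (0x17): reg=0x65
After byte 2 (0x10): reg=0x4C
Register before byte 3: 0x4C
After XOR with byte 0xC6: 0x8A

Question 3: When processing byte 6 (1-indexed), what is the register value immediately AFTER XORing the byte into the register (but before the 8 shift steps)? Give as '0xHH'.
Answer: 0x3C

Derivation:
Register before byte 6: 0xFD
Byte 6: 0xC1
0xFD XOR 0xC1 = 0x3C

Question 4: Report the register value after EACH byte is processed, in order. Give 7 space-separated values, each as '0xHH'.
0x65 0x4C 0xBF 0xBD 0xFD 0xB4 0xF7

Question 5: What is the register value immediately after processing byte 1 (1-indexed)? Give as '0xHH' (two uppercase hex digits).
After byte 1 (0x17): reg=0x65

Answer: 0x65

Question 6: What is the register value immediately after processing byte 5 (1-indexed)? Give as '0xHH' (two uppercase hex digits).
After byte 1 (0x17): reg=0x65
After byte 2 (0x10): reg=0x4C
After byte 3 (0xC6): reg=0xBF
After byte 4 (0x80): reg=0xBD
After byte 5 (0x40): reg=0xFD

Answer: 0xFD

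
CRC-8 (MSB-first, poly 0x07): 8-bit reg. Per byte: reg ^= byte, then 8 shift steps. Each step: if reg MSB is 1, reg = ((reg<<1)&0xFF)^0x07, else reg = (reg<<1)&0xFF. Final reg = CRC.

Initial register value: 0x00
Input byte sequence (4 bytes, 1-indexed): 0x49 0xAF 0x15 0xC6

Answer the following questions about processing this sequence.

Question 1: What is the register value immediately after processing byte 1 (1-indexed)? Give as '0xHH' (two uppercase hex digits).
After byte 1 (0x49): reg=0xF8

Answer: 0xF8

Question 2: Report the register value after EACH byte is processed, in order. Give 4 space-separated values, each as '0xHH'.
0xF8 0xA2 0x0C 0x78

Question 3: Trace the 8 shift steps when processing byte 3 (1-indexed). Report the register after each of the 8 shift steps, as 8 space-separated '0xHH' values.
After byte 1 (0x49): reg=0xF8
After byte 2 (0xAF): reg=0xA2
Register before byte 3: 0xA2
After XOR with byte 0x15: 0xB7

Answer: 0x69 0xD2 0xA3 0x41 0x82 0x03 0x06 0x0C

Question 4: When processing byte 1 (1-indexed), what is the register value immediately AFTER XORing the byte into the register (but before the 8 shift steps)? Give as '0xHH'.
Register before byte 1: 0x00
Byte 1: 0x49
0x00 XOR 0x49 = 0x49

Answer: 0x49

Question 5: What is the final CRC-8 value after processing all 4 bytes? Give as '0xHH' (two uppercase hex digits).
After byte 1 (0x49): reg=0xF8
After byte 2 (0xAF): reg=0xA2
After byte 3 (0x15): reg=0x0C
After byte 4 (0xC6): reg=0x78

Answer: 0x78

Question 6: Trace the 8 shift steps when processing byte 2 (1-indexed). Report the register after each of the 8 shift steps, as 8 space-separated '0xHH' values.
After byte 1 (0x49): reg=0xF8
Register before byte 2: 0xF8
After XOR with byte 0xAF: 0x57

Answer: 0xAE 0x5B 0xB6 0x6B 0xD6 0xAB 0x51 0xA2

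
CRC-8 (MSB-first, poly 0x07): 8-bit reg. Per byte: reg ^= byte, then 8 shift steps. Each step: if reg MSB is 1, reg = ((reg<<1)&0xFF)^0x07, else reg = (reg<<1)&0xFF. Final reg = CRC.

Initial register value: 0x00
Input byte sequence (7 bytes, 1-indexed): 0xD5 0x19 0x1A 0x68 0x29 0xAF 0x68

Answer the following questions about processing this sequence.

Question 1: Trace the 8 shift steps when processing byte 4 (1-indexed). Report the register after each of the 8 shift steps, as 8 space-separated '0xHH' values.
Answer: 0x56 0xAC 0x5F 0xBE 0x7B 0xF6 0xEB 0xD1

Derivation:
After byte 1 (0xD5): reg=0x25
After byte 2 (0x19): reg=0xB4
After byte 3 (0x1A): reg=0x43
Register before byte 4: 0x43
After XOR with byte 0x68: 0x2B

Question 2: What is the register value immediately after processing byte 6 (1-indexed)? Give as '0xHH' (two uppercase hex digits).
After byte 1 (0xD5): reg=0x25
After byte 2 (0x19): reg=0xB4
After byte 3 (0x1A): reg=0x43
After byte 4 (0x68): reg=0xD1
After byte 5 (0x29): reg=0xE6
After byte 6 (0xAF): reg=0xF8

Answer: 0xF8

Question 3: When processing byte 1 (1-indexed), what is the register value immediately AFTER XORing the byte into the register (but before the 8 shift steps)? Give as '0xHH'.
Register before byte 1: 0x00
Byte 1: 0xD5
0x00 XOR 0xD5 = 0xD5

Answer: 0xD5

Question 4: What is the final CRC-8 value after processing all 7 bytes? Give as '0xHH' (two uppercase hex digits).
After byte 1 (0xD5): reg=0x25
After byte 2 (0x19): reg=0xB4
After byte 3 (0x1A): reg=0x43
After byte 4 (0x68): reg=0xD1
After byte 5 (0x29): reg=0xE6
After byte 6 (0xAF): reg=0xF8
After byte 7 (0x68): reg=0xF9

Answer: 0xF9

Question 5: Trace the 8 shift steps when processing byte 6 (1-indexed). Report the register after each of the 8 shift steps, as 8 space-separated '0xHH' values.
Answer: 0x92 0x23 0x46 0x8C 0x1F 0x3E 0x7C 0xF8

Derivation:
After byte 1 (0xD5): reg=0x25
After byte 2 (0x19): reg=0xB4
After byte 3 (0x1A): reg=0x43
After byte 4 (0x68): reg=0xD1
After byte 5 (0x29): reg=0xE6
Register before byte 6: 0xE6
After XOR with byte 0xAF: 0x49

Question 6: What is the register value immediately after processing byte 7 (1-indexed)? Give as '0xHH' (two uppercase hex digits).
Answer: 0xF9

Derivation:
After byte 1 (0xD5): reg=0x25
After byte 2 (0x19): reg=0xB4
After byte 3 (0x1A): reg=0x43
After byte 4 (0x68): reg=0xD1
After byte 5 (0x29): reg=0xE6
After byte 6 (0xAF): reg=0xF8
After byte 7 (0x68): reg=0xF9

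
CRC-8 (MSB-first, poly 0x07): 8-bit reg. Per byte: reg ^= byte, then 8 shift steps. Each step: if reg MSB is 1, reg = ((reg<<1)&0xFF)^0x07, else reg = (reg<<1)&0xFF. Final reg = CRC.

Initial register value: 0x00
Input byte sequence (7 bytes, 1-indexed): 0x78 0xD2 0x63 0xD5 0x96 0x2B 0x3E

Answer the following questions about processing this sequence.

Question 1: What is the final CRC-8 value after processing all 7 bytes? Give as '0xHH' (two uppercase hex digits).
Answer: 0x55

Derivation:
After byte 1 (0x78): reg=0x6F
After byte 2 (0xD2): reg=0x3A
After byte 3 (0x63): reg=0x88
After byte 4 (0xD5): reg=0x94
After byte 5 (0x96): reg=0x0E
After byte 6 (0x2B): reg=0xFB
After byte 7 (0x3E): reg=0x55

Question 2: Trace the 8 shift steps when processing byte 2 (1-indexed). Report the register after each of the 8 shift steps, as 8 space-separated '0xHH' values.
After byte 1 (0x78): reg=0x6F
Register before byte 2: 0x6F
After XOR with byte 0xD2: 0xBD

Answer: 0x7D 0xFA 0xF3 0xE1 0xC5 0x8D 0x1D 0x3A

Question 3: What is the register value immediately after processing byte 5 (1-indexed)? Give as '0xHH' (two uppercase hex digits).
Answer: 0x0E

Derivation:
After byte 1 (0x78): reg=0x6F
After byte 2 (0xD2): reg=0x3A
After byte 3 (0x63): reg=0x88
After byte 4 (0xD5): reg=0x94
After byte 5 (0x96): reg=0x0E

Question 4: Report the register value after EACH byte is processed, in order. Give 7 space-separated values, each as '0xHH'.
0x6F 0x3A 0x88 0x94 0x0E 0xFB 0x55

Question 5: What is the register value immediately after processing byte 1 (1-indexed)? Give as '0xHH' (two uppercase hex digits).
After byte 1 (0x78): reg=0x6F

Answer: 0x6F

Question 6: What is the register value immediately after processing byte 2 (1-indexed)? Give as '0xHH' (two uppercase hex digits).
After byte 1 (0x78): reg=0x6F
After byte 2 (0xD2): reg=0x3A

Answer: 0x3A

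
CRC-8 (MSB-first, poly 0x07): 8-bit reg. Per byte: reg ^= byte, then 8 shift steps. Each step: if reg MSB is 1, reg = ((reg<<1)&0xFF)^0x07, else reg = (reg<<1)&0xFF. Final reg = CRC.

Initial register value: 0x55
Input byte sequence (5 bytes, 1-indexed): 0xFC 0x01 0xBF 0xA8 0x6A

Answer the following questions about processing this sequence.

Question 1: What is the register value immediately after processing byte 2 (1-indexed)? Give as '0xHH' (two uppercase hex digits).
After byte 1 (0xFC): reg=0x56
After byte 2 (0x01): reg=0xA2

Answer: 0xA2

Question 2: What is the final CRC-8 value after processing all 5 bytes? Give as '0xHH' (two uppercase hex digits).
Answer: 0x92

Derivation:
After byte 1 (0xFC): reg=0x56
After byte 2 (0x01): reg=0xA2
After byte 3 (0xBF): reg=0x53
After byte 4 (0xA8): reg=0xEF
After byte 5 (0x6A): reg=0x92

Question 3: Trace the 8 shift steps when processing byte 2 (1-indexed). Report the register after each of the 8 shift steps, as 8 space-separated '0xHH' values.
After byte 1 (0xFC): reg=0x56
Register before byte 2: 0x56
After XOR with byte 0x01: 0x57

Answer: 0xAE 0x5B 0xB6 0x6B 0xD6 0xAB 0x51 0xA2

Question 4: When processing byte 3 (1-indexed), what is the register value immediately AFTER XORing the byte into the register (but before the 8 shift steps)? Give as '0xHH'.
Answer: 0x1D

Derivation:
Register before byte 3: 0xA2
Byte 3: 0xBF
0xA2 XOR 0xBF = 0x1D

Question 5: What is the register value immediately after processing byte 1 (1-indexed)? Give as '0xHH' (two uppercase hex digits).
Answer: 0x56

Derivation:
After byte 1 (0xFC): reg=0x56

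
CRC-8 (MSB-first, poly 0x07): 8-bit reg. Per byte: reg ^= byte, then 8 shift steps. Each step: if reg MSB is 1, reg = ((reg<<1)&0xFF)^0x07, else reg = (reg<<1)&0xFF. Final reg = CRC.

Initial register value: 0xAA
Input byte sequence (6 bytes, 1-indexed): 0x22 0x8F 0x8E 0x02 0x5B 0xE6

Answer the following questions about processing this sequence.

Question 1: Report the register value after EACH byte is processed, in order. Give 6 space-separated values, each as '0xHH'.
0xB1 0xBA 0x8C 0xA3 0xE6 0x00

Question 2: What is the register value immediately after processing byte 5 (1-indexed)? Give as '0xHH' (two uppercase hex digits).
Answer: 0xE6

Derivation:
After byte 1 (0x22): reg=0xB1
After byte 2 (0x8F): reg=0xBA
After byte 3 (0x8E): reg=0x8C
After byte 4 (0x02): reg=0xA3
After byte 5 (0x5B): reg=0xE6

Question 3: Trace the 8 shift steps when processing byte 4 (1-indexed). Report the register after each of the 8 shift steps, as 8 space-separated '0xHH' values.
After byte 1 (0x22): reg=0xB1
After byte 2 (0x8F): reg=0xBA
After byte 3 (0x8E): reg=0x8C
Register before byte 4: 0x8C
After XOR with byte 0x02: 0x8E

Answer: 0x1B 0x36 0x6C 0xD8 0xB7 0x69 0xD2 0xA3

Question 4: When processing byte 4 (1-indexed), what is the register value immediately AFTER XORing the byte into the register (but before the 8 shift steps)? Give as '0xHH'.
Answer: 0x8E

Derivation:
Register before byte 4: 0x8C
Byte 4: 0x02
0x8C XOR 0x02 = 0x8E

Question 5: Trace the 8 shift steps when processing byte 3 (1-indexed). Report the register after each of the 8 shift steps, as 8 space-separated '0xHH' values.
After byte 1 (0x22): reg=0xB1
After byte 2 (0x8F): reg=0xBA
Register before byte 3: 0xBA
After XOR with byte 0x8E: 0x34

Answer: 0x68 0xD0 0xA7 0x49 0x92 0x23 0x46 0x8C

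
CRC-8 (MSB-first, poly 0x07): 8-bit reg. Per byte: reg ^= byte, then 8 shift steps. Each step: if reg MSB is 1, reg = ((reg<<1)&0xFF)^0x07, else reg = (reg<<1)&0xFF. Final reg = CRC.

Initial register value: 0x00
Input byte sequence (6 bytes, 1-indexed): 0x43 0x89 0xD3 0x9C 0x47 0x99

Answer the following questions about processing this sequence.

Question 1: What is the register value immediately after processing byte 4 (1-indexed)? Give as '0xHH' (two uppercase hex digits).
Answer: 0xC8

Derivation:
After byte 1 (0x43): reg=0xCE
After byte 2 (0x89): reg=0xD2
After byte 3 (0xD3): reg=0x07
After byte 4 (0x9C): reg=0xC8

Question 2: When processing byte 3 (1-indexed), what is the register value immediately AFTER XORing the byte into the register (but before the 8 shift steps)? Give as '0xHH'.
Answer: 0x01

Derivation:
Register before byte 3: 0xD2
Byte 3: 0xD3
0xD2 XOR 0xD3 = 0x01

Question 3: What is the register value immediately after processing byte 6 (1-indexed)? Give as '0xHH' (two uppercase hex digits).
After byte 1 (0x43): reg=0xCE
After byte 2 (0x89): reg=0xD2
After byte 3 (0xD3): reg=0x07
After byte 4 (0x9C): reg=0xC8
After byte 5 (0x47): reg=0xA4
After byte 6 (0x99): reg=0xB3

Answer: 0xB3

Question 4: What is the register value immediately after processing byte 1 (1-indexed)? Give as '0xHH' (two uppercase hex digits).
After byte 1 (0x43): reg=0xCE

Answer: 0xCE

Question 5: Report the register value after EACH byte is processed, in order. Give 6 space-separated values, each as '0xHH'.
0xCE 0xD2 0x07 0xC8 0xA4 0xB3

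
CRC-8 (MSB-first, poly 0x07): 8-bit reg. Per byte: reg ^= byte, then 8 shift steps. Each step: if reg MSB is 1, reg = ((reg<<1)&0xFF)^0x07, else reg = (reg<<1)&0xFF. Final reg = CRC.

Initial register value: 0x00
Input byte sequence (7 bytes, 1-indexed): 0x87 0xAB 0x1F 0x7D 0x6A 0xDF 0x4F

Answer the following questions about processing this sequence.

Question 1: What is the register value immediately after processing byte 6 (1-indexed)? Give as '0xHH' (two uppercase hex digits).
Answer: 0x58

Derivation:
After byte 1 (0x87): reg=0x9C
After byte 2 (0xAB): reg=0x85
After byte 3 (0x1F): reg=0xCF
After byte 4 (0x7D): reg=0x17
After byte 5 (0x6A): reg=0x74
After byte 6 (0xDF): reg=0x58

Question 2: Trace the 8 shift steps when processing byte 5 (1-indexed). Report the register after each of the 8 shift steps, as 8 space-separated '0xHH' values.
Answer: 0xFA 0xF3 0xE1 0xC5 0x8D 0x1D 0x3A 0x74

Derivation:
After byte 1 (0x87): reg=0x9C
After byte 2 (0xAB): reg=0x85
After byte 3 (0x1F): reg=0xCF
After byte 4 (0x7D): reg=0x17
Register before byte 5: 0x17
After XOR with byte 0x6A: 0x7D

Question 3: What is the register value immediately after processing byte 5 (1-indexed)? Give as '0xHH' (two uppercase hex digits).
After byte 1 (0x87): reg=0x9C
After byte 2 (0xAB): reg=0x85
After byte 3 (0x1F): reg=0xCF
After byte 4 (0x7D): reg=0x17
After byte 5 (0x6A): reg=0x74

Answer: 0x74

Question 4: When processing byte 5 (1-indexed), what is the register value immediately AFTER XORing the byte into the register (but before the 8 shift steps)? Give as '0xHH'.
Answer: 0x7D

Derivation:
Register before byte 5: 0x17
Byte 5: 0x6A
0x17 XOR 0x6A = 0x7D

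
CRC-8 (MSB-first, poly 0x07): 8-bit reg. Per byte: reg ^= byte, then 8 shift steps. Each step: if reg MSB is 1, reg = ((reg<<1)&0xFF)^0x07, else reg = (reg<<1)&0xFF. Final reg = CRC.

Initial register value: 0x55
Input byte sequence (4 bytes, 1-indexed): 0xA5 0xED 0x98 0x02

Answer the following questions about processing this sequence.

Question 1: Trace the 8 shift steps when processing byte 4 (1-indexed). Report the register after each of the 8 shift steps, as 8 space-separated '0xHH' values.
After byte 1 (0xA5): reg=0xDE
After byte 2 (0xED): reg=0x99
After byte 3 (0x98): reg=0x07
Register before byte 4: 0x07
After XOR with byte 0x02: 0x05

Answer: 0x0A 0x14 0x28 0x50 0xA0 0x47 0x8E 0x1B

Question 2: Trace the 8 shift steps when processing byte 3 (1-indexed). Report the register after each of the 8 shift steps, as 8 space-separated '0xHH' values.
Answer: 0x02 0x04 0x08 0x10 0x20 0x40 0x80 0x07

Derivation:
After byte 1 (0xA5): reg=0xDE
After byte 2 (0xED): reg=0x99
Register before byte 3: 0x99
After XOR with byte 0x98: 0x01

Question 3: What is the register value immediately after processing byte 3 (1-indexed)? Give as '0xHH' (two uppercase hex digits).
Answer: 0x07

Derivation:
After byte 1 (0xA5): reg=0xDE
After byte 2 (0xED): reg=0x99
After byte 3 (0x98): reg=0x07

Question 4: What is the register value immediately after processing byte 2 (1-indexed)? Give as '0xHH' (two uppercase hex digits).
Answer: 0x99

Derivation:
After byte 1 (0xA5): reg=0xDE
After byte 2 (0xED): reg=0x99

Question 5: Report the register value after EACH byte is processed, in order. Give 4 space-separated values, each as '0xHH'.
0xDE 0x99 0x07 0x1B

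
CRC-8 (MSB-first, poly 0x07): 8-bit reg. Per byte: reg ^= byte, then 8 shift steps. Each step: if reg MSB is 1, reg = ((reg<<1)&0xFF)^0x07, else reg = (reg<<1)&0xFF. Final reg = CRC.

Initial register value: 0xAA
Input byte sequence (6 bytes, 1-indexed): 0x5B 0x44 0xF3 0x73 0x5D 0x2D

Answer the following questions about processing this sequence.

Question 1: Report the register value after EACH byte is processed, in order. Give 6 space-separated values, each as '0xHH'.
0xD9 0xDA 0xDF 0x4D 0x70 0x94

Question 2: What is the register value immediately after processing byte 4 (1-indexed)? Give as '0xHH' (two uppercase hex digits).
Answer: 0x4D

Derivation:
After byte 1 (0x5B): reg=0xD9
After byte 2 (0x44): reg=0xDA
After byte 3 (0xF3): reg=0xDF
After byte 4 (0x73): reg=0x4D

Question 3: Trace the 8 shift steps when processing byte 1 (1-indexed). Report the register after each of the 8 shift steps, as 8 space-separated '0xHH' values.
Answer: 0xE5 0xCD 0x9D 0x3D 0x7A 0xF4 0xEF 0xD9

Derivation:
Register before byte 1: 0xAA
After XOR with byte 0x5B: 0xF1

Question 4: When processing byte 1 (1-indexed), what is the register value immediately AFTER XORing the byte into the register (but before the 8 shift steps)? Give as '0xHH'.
Register before byte 1: 0xAA
Byte 1: 0x5B
0xAA XOR 0x5B = 0xF1

Answer: 0xF1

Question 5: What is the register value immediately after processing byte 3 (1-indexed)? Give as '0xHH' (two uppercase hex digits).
After byte 1 (0x5B): reg=0xD9
After byte 2 (0x44): reg=0xDA
After byte 3 (0xF3): reg=0xDF

Answer: 0xDF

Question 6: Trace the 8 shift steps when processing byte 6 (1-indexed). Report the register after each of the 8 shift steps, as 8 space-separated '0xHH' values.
After byte 1 (0x5B): reg=0xD9
After byte 2 (0x44): reg=0xDA
After byte 3 (0xF3): reg=0xDF
After byte 4 (0x73): reg=0x4D
After byte 5 (0x5D): reg=0x70
Register before byte 6: 0x70
After XOR with byte 0x2D: 0x5D

Answer: 0xBA 0x73 0xE6 0xCB 0x91 0x25 0x4A 0x94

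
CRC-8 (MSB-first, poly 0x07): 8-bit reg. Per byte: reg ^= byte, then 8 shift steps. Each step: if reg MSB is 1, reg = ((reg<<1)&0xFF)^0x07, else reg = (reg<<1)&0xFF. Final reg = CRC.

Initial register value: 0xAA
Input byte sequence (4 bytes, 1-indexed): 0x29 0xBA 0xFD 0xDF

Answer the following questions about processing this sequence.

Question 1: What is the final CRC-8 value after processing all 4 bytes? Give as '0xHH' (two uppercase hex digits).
Answer: 0x88

Derivation:
After byte 1 (0x29): reg=0x80
After byte 2 (0xBA): reg=0xA6
After byte 3 (0xFD): reg=0x86
After byte 4 (0xDF): reg=0x88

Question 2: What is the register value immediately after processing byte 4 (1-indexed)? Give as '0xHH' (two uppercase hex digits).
Answer: 0x88

Derivation:
After byte 1 (0x29): reg=0x80
After byte 2 (0xBA): reg=0xA6
After byte 3 (0xFD): reg=0x86
After byte 4 (0xDF): reg=0x88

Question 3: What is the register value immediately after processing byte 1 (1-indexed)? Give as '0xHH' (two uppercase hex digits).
Answer: 0x80

Derivation:
After byte 1 (0x29): reg=0x80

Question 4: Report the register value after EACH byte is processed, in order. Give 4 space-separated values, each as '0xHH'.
0x80 0xA6 0x86 0x88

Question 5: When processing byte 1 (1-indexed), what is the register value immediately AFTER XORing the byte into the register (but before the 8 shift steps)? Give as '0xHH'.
Answer: 0x83

Derivation:
Register before byte 1: 0xAA
Byte 1: 0x29
0xAA XOR 0x29 = 0x83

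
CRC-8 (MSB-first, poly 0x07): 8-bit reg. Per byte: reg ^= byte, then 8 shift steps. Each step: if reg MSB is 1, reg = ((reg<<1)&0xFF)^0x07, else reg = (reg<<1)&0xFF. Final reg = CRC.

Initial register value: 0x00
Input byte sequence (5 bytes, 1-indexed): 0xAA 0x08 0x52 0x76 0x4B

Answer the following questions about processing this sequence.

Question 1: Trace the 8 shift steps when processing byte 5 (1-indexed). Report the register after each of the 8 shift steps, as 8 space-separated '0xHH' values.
Answer: 0x34 0x68 0xD0 0xA7 0x49 0x92 0x23 0x46

Derivation:
After byte 1 (0xAA): reg=0x5F
After byte 2 (0x08): reg=0xA2
After byte 3 (0x52): reg=0xDE
After byte 4 (0x76): reg=0x51
Register before byte 5: 0x51
After XOR with byte 0x4B: 0x1A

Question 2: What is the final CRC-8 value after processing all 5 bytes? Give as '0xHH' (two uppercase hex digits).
After byte 1 (0xAA): reg=0x5F
After byte 2 (0x08): reg=0xA2
After byte 3 (0x52): reg=0xDE
After byte 4 (0x76): reg=0x51
After byte 5 (0x4B): reg=0x46

Answer: 0x46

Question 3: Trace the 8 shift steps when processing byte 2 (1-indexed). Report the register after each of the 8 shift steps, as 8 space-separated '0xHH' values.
After byte 1 (0xAA): reg=0x5F
Register before byte 2: 0x5F
After XOR with byte 0x08: 0x57

Answer: 0xAE 0x5B 0xB6 0x6B 0xD6 0xAB 0x51 0xA2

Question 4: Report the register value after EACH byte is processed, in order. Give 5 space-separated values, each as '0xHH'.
0x5F 0xA2 0xDE 0x51 0x46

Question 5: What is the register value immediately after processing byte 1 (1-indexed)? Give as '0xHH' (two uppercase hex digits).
Answer: 0x5F

Derivation:
After byte 1 (0xAA): reg=0x5F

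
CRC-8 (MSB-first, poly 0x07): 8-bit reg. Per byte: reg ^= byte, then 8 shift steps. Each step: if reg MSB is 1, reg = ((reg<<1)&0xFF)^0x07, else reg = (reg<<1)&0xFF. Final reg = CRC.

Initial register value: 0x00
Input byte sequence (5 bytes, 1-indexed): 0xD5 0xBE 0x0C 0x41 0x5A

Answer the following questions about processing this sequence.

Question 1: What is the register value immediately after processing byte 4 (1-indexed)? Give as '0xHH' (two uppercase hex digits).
After byte 1 (0xD5): reg=0x25
After byte 2 (0xBE): reg=0xC8
After byte 3 (0x0C): reg=0x52
After byte 4 (0x41): reg=0x79

Answer: 0x79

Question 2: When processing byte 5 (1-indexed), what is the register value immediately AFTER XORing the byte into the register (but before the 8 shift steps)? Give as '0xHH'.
Register before byte 5: 0x79
Byte 5: 0x5A
0x79 XOR 0x5A = 0x23

Answer: 0x23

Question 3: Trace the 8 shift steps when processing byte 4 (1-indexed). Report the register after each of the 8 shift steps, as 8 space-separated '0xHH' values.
Answer: 0x26 0x4C 0x98 0x37 0x6E 0xDC 0xBF 0x79

Derivation:
After byte 1 (0xD5): reg=0x25
After byte 2 (0xBE): reg=0xC8
After byte 3 (0x0C): reg=0x52
Register before byte 4: 0x52
After XOR with byte 0x41: 0x13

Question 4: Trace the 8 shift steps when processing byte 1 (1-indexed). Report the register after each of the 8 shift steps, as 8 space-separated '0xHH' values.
Answer: 0xAD 0x5D 0xBA 0x73 0xE6 0xCB 0x91 0x25

Derivation:
Register before byte 1: 0x00
After XOR with byte 0xD5: 0xD5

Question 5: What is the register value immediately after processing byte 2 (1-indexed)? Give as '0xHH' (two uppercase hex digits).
After byte 1 (0xD5): reg=0x25
After byte 2 (0xBE): reg=0xC8

Answer: 0xC8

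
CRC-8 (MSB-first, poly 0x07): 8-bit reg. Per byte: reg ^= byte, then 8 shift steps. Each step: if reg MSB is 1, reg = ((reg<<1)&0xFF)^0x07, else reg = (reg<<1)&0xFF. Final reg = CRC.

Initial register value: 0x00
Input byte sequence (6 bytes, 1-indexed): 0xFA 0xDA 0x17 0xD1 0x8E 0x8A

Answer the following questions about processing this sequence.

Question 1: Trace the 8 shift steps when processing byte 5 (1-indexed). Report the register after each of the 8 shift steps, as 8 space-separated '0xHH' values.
After byte 1 (0xFA): reg=0xE8
After byte 2 (0xDA): reg=0x9E
After byte 3 (0x17): reg=0xB6
After byte 4 (0xD1): reg=0x32
Register before byte 5: 0x32
After XOR with byte 0x8E: 0xBC

Answer: 0x7F 0xFE 0xFB 0xF1 0xE5 0xCD 0x9D 0x3D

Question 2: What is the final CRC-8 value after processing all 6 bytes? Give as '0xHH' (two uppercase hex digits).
After byte 1 (0xFA): reg=0xE8
After byte 2 (0xDA): reg=0x9E
After byte 3 (0x17): reg=0xB6
After byte 4 (0xD1): reg=0x32
After byte 5 (0x8E): reg=0x3D
After byte 6 (0x8A): reg=0x0C

Answer: 0x0C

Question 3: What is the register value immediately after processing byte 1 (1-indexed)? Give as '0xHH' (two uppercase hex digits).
Answer: 0xE8

Derivation:
After byte 1 (0xFA): reg=0xE8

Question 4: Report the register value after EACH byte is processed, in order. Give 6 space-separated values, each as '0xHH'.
0xE8 0x9E 0xB6 0x32 0x3D 0x0C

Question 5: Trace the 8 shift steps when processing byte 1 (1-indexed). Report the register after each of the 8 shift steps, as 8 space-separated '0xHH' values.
Register before byte 1: 0x00
After XOR with byte 0xFA: 0xFA

Answer: 0xF3 0xE1 0xC5 0x8D 0x1D 0x3A 0x74 0xE8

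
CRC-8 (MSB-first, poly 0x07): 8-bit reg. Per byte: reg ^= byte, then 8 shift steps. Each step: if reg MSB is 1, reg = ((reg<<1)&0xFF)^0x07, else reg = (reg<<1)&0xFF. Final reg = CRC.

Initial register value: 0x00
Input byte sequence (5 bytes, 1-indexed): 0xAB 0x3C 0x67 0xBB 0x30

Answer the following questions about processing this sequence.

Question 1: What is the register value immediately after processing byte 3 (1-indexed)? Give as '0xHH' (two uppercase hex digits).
Answer: 0x93

Derivation:
After byte 1 (0xAB): reg=0x58
After byte 2 (0x3C): reg=0x3B
After byte 3 (0x67): reg=0x93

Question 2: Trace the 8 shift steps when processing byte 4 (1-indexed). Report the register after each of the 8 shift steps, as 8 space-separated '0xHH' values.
After byte 1 (0xAB): reg=0x58
After byte 2 (0x3C): reg=0x3B
After byte 3 (0x67): reg=0x93
Register before byte 4: 0x93
After XOR with byte 0xBB: 0x28

Answer: 0x50 0xA0 0x47 0x8E 0x1B 0x36 0x6C 0xD8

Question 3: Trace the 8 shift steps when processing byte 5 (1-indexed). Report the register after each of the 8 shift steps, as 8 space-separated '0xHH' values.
After byte 1 (0xAB): reg=0x58
After byte 2 (0x3C): reg=0x3B
After byte 3 (0x67): reg=0x93
After byte 4 (0xBB): reg=0xD8
Register before byte 5: 0xD8
After XOR with byte 0x30: 0xE8

Answer: 0xD7 0xA9 0x55 0xAA 0x53 0xA6 0x4B 0x96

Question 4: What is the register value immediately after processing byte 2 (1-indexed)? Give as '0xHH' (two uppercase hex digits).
After byte 1 (0xAB): reg=0x58
After byte 2 (0x3C): reg=0x3B

Answer: 0x3B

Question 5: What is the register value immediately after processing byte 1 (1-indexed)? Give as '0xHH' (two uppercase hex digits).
After byte 1 (0xAB): reg=0x58

Answer: 0x58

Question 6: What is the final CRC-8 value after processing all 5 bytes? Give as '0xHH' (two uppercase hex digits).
Answer: 0x96

Derivation:
After byte 1 (0xAB): reg=0x58
After byte 2 (0x3C): reg=0x3B
After byte 3 (0x67): reg=0x93
After byte 4 (0xBB): reg=0xD8
After byte 5 (0x30): reg=0x96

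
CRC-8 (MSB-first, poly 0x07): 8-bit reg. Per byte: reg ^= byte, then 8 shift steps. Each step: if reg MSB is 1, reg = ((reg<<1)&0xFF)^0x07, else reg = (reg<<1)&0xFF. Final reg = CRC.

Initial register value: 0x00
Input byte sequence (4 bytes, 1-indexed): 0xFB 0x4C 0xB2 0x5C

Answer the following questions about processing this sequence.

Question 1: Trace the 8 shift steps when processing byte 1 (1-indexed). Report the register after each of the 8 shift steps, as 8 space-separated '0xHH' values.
Answer: 0xF1 0xE5 0xCD 0x9D 0x3D 0x7A 0xF4 0xEF

Derivation:
Register before byte 1: 0x00
After XOR with byte 0xFB: 0xFB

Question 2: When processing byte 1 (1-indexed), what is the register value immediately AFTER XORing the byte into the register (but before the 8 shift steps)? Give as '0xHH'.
Register before byte 1: 0x00
Byte 1: 0xFB
0x00 XOR 0xFB = 0xFB

Answer: 0xFB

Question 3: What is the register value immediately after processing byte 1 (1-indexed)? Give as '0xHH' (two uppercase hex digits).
Answer: 0xEF

Derivation:
After byte 1 (0xFB): reg=0xEF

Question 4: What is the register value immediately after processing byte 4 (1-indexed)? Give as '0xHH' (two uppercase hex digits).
After byte 1 (0xFB): reg=0xEF
After byte 2 (0x4C): reg=0x60
After byte 3 (0xB2): reg=0x30
After byte 4 (0x5C): reg=0x03

Answer: 0x03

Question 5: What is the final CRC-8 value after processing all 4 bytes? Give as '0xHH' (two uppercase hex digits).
Answer: 0x03

Derivation:
After byte 1 (0xFB): reg=0xEF
After byte 2 (0x4C): reg=0x60
After byte 3 (0xB2): reg=0x30
After byte 4 (0x5C): reg=0x03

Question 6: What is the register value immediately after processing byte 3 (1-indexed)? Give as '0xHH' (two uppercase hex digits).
After byte 1 (0xFB): reg=0xEF
After byte 2 (0x4C): reg=0x60
After byte 3 (0xB2): reg=0x30

Answer: 0x30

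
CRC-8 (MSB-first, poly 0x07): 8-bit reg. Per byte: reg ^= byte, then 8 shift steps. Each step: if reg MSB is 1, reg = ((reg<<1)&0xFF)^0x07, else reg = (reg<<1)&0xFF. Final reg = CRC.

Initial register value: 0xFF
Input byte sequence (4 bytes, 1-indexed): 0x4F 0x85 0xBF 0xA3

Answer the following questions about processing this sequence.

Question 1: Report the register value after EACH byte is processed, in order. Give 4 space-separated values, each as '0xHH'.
0x19 0xDD 0x29 0xBF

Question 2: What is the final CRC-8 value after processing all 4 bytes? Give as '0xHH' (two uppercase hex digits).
After byte 1 (0x4F): reg=0x19
After byte 2 (0x85): reg=0xDD
After byte 3 (0xBF): reg=0x29
After byte 4 (0xA3): reg=0xBF

Answer: 0xBF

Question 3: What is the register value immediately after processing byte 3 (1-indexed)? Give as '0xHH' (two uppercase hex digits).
After byte 1 (0x4F): reg=0x19
After byte 2 (0x85): reg=0xDD
After byte 3 (0xBF): reg=0x29

Answer: 0x29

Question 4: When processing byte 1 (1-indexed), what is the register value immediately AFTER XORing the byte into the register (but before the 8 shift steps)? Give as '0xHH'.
Register before byte 1: 0xFF
Byte 1: 0x4F
0xFF XOR 0x4F = 0xB0

Answer: 0xB0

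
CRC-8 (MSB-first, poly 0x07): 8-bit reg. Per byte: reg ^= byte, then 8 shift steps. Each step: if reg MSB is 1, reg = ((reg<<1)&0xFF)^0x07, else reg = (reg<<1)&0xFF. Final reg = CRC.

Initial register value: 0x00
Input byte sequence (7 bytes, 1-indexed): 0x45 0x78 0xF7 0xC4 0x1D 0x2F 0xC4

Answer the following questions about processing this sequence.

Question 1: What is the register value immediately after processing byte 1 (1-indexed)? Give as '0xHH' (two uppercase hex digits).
After byte 1 (0x45): reg=0xDC

Answer: 0xDC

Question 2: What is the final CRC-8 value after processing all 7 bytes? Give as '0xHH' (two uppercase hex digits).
Answer: 0xAD

Derivation:
After byte 1 (0x45): reg=0xDC
After byte 2 (0x78): reg=0x75
After byte 3 (0xF7): reg=0x87
After byte 4 (0xC4): reg=0xCE
After byte 5 (0x1D): reg=0x37
After byte 6 (0x2F): reg=0x48
After byte 7 (0xC4): reg=0xAD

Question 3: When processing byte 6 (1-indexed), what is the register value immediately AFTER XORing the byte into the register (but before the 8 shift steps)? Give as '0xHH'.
Answer: 0x18

Derivation:
Register before byte 6: 0x37
Byte 6: 0x2F
0x37 XOR 0x2F = 0x18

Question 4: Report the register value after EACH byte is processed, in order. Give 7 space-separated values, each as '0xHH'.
0xDC 0x75 0x87 0xCE 0x37 0x48 0xAD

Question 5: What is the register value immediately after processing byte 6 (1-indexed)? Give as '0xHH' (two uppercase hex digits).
Answer: 0x48

Derivation:
After byte 1 (0x45): reg=0xDC
After byte 2 (0x78): reg=0x75
After byte 3 (0xF7): reg=0x87
After byte 4 (0xC4): reg=0xCE
After byte 5 (0x1D): reg=0x37
After byte 6 (0x2F): reg=0x48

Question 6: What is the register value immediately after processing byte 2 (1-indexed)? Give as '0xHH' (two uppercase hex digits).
Answer: 0x75

Derivation:
After byte 1 (0x45): reg=0xDC
After byte 2 (0x78): reg=0x75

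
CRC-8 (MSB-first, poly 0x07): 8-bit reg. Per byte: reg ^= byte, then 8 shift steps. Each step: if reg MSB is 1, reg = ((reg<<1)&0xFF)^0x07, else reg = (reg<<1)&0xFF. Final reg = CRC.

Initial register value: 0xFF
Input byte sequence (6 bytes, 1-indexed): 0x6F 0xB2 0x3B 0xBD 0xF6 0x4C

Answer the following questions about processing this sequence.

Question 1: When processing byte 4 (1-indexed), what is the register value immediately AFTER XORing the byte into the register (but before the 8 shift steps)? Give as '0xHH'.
Register before byte 4: 0x6D
Byte 4: 0xBD
0x6D XOR 0xBD = 0xD0

Answer: 0xD0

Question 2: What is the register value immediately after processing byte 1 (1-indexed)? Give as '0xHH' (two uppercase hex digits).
Answer: 0xF9

Derivation:
After byte 1 (0x6F): reg=0xF9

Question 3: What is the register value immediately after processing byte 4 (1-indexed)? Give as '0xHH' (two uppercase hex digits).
Answer: 0x3E

Derivation:
After byte 1 (0x6F): reg=0xF9
After byte 2 (0xB2): reg=0xF6
After byte 3 (0x3B): reg=0x6D
After byte 4 (0xBD): reg=0x3E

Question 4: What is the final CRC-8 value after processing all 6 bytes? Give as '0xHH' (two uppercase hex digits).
After byte 1 (0x6F): reg=0xF9
After byte 2 (0xB2): reg=0xF6
After byte 3 (0x3B): reg=0x6D
After byte 4 (0xBD): reg=0x3E
After byte 5 (0xF6): reg=0x76
After byte 6 (0x4C): reg=0xA6

Answer: 0xA6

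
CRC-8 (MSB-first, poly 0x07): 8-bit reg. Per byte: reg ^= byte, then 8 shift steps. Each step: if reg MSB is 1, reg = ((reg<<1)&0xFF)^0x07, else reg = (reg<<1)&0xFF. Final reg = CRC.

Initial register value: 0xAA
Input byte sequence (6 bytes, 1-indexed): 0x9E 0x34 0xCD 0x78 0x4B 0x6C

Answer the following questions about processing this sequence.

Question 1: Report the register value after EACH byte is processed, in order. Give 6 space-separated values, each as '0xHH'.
0x8C 0x21 0x8A 0xD0 0xC8 0x75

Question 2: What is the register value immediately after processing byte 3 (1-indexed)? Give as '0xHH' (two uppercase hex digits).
After byte 1 (0x9E): reg=0x8C
After byte 2 (0x34): reg=0x21
After byte 3 (0xCD): reg=0x8A

Answer: 0x8A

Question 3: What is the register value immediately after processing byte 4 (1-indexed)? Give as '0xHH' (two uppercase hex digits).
After byte 1 (0x9E): reg=0x8C
After byte 2 (0x34): reg=0x21
After byte 3 (0xCD): reg=0x8A
After byte 4 (0x78): reg=0xD0

Answer: 0xD0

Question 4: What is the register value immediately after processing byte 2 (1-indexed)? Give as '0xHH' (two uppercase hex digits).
After byte 1 (0x9E): reg=0x8C
After byte 2 (0x34): reg=0x21

Answer: 0x21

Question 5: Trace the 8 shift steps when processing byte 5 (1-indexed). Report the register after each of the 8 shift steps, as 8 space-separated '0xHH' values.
After byte 1 (0x9E): reg=0x8C
After byte 2 (0x34): reg=0x21
After byte 3 (0xCD): reg=0x8A
After byte 4 (0x78): reg=0xD0
Register before byte 5: 0xD0
After XOR with byte 0x4B: 0x9B

Answer: 0x31 0x62 0xC4 0x8F 0x19 0x32 0x64 0xC8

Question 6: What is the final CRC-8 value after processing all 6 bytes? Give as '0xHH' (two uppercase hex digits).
Answer: 0x75

Derivation:
After byte 1 (0x9E): reg=0x8C
After byte 2 (0x34): reg=0x21
After byte 3 (0xCD): reg=0x8A
After byte 4 (0x78): reg=0xD0
After byte 5 (0x4B): reg=0xC8
After byte 6 (0x6C): reg=0x75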